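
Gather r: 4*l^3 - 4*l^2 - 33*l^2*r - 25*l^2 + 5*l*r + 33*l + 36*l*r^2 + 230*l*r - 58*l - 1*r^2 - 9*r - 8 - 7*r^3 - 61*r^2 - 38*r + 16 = 4*l^3 - 29*l^2 - 25*l - 7*r^3 + r^2*(36*l - 62) + r*(-33*l^2 + 235*l - 47) + 8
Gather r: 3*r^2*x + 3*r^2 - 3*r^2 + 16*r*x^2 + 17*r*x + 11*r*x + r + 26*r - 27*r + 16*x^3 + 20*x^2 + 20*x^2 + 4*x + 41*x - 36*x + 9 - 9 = 3*r^2*x + r*(16*x^2 + 28*x) + 16*x^3 + 40*x^2 + 9*x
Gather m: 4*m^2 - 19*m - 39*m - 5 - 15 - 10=4*m^2 - 58*m - 30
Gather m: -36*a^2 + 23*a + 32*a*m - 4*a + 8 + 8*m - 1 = -36*a^2 + 19*a + m*(32*a + 8) + 7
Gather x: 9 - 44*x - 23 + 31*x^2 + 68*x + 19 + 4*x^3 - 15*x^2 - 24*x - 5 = 4*x^3 + 16*x^2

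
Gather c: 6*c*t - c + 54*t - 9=c*(6*t - 1) + 54*t - 9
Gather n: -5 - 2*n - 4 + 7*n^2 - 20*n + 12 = 7*n^2 - 22*n + 3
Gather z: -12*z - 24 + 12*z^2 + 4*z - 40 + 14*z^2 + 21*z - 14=26*z^2 + 13*z - 78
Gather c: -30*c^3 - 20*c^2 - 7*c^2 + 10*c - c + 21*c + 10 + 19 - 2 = -30*c^3 - 27*c^2 + 30*c + 27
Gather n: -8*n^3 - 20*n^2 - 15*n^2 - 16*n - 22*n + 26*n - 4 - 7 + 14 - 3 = -8*n^3 - 35*n^2 - 12*n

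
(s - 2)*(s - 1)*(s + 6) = s^3 + 3*s^2 - 16*s + 12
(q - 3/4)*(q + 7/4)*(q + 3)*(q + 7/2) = q^4 + 15*q^3/2 + 251*q^2/16 + 63*q/32 - 441/32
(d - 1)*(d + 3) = d^2 + 2*d - 3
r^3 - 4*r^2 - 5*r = r*(r - 5)*(r + 1)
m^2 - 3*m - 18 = (m - 6)*(m + 3)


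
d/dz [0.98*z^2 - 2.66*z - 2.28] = 1.96*z - 2.66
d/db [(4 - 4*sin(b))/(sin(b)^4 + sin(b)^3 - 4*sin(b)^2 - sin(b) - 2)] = 4*(3*sin(b)^4 - 2*sin(b)^3 - 7*sin(b)^2 + 8*sin(b) + 3)*cos(b)/(sin(b)^4 + sin(b)^3 - 4*sin(b)^2 - sin(b) - 2)^2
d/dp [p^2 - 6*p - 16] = 2*p - 6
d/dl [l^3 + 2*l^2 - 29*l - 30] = 3*l^2 + 4*l - 29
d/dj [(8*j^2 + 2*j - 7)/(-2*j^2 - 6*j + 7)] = 4*(-11*j^2 + 21*j - 7)/(4*j^4 + 24*j^3 + 8*j^2 - 84*j + 49)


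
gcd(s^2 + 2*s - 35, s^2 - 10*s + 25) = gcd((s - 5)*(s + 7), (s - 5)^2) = s - 5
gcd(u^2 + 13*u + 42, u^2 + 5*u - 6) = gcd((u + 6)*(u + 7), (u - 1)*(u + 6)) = u + 6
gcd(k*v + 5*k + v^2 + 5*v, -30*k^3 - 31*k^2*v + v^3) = k + v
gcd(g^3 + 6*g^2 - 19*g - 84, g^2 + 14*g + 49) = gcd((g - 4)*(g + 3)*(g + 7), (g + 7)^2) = g + 7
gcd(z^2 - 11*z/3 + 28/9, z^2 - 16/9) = z - 4/3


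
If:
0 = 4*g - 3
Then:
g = 3/4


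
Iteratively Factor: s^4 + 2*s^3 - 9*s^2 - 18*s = (s + 3)*(s^3 - s^2 - 6*s) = (s - 3)*(s + 3)*(s^2 + 2*s) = s*(s - 3)*(s + 3)*(s + 2)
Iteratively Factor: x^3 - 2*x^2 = (x)*(x^2 - 2*x) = x*(x - 2)*(x)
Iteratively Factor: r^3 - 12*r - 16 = (r - 4)*(r^2 + 4*r + 4) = (r - 4)*(r + 2)*(r + 2)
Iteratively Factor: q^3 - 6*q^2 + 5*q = (q - 1)*(q^2 - 5*q) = q*(q - 1)*(q - 5)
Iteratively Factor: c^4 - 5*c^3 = (c - 5)*(c^3) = c*(c - 5)*(c^2) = c^2*(c - 5)*(c)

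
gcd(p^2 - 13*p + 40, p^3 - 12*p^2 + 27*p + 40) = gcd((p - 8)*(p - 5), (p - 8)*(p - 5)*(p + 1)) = p^2 - 13*p + 40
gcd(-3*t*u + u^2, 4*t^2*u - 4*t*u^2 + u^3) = u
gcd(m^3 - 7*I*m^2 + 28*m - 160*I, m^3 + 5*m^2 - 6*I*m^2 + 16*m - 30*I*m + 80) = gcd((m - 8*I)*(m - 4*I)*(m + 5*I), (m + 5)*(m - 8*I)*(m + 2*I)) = m - 8*I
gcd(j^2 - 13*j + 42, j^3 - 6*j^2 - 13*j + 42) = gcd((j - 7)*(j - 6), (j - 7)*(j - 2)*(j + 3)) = j - 7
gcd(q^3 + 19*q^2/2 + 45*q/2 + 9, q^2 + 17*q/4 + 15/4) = q + 3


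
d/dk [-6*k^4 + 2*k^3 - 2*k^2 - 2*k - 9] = -24*k^3 + 6*k^2 - 4*k - 2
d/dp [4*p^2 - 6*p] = 8*p - 6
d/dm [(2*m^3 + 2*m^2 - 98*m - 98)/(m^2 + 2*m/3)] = 6*(3*m^4 + 4*m^3 + 149*m^2 + 294*m + 98)/(m^2*(9*m^2 + 12*m + 4))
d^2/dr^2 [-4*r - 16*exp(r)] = -16*exp(r)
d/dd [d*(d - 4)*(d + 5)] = 3*d^2 + 2*d - 20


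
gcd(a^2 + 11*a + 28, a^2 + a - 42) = a + 7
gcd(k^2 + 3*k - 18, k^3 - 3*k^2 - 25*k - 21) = 1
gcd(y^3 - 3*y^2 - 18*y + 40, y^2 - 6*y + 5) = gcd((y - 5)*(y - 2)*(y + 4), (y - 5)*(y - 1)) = y - 5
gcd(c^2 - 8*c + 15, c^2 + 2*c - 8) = 1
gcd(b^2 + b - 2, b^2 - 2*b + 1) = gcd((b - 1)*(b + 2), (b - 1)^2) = b - 1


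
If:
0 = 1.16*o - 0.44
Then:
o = 0.38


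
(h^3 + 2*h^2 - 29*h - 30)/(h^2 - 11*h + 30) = (h^2 + 7*h + 6)/(h - 6)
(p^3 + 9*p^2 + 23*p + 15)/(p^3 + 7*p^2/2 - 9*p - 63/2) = 2*(p^2 + 6*p + 5)/(2*p^2 + p - 21)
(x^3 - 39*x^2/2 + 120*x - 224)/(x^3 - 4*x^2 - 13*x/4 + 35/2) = 2*(x^2 - 16*x + 64)/(2*x^2 - x - 10)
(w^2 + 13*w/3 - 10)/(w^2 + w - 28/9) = 3*(3*w^2 + 13*w - 30)/(9*w^2 + 9*w - 28)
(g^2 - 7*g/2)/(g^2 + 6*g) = (g - 7/2)/(g + 6)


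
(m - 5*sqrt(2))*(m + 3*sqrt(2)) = m^2 - 2*sqrt(2)*m - 30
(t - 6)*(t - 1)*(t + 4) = t^3 - 3*t^2 - 22*t + 24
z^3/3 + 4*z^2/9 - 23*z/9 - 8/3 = (z/3 + 1)*(z - 8/3)*(z + 1)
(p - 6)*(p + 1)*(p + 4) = p^3 - p^2 - 26*p - 24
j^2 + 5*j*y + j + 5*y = (j + 1)*(j + 5*y)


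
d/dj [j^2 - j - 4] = 2*j - 1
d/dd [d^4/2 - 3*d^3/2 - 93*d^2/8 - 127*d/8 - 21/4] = 2*d^3 - 9*d^2/2 - 93*d/4 - 127/8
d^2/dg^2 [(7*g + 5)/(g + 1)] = -4/(g + 1)^3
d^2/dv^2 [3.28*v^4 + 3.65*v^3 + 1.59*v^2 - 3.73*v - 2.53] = 39.36*v^2 + 21.9*v + 3.18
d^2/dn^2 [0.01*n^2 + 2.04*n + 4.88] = 0.0200000000000000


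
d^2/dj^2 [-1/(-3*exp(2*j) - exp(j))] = (-(3*exp(j) + 1)*(12*exp(j) + 1) + 2*(6*exp(j) + 1)^2)*exp(-j)/(3*exp(j) + 1)^3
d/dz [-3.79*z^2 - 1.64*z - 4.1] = -7.58*z - 1.64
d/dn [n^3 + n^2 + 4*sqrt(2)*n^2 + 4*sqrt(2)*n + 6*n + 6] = 3*n^2 + 2*n + 8*sqrt(2)*n + 4*sqrt(2) + 6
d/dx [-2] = 0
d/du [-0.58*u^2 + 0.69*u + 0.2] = 0.69 - 1.16*u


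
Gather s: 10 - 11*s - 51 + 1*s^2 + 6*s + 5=s^2 - 5*s - 36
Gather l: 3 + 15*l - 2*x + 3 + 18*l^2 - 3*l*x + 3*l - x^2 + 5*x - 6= 18*l^2 + l*(18 - 3*x) - x^2 + 3*x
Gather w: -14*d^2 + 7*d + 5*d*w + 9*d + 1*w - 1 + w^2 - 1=-14*d^2 + 16*d + w^2 + w*(5*d + 1) - 2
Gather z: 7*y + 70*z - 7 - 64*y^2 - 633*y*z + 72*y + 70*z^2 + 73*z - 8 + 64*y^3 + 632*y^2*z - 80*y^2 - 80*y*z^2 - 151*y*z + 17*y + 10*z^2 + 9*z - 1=64*y^3 - 144*y^2 + 96*y + z^2*(80 - 80*y) + z*(632*y^2 - 784*y + 152) - 16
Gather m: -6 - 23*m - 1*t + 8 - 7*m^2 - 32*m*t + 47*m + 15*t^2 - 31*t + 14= -7*m^2 + m*(24 - 32*t) + 15*t^2 - 32*t + 16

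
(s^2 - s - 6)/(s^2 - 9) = (s + 2)/(s + 3)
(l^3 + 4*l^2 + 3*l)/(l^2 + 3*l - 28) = l*(l^2 + 4*l + 3)/(l^2 + 3*l - 28)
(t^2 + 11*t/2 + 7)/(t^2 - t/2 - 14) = (t + 2)/(t - 4)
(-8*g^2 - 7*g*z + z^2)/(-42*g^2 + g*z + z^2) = (-8*g^2 - 7*g*z + z^2)/(-42*g^2 + g*z + z^2)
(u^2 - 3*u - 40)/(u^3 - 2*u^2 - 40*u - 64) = (u + 5)/(u^2 + 6*u + 8)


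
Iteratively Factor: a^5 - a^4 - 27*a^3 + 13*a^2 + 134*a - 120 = (a + 3)*(a^4 - 4*a^3 - 15*a^2 + 58*a - 40) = (a + 3)*(a + 4)*(a^3 - 8*a^2 + 17*a - 10) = (a - 2)*(a + 3)*(a + 4)*(a^2 - 6*a + 5) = (a - 2)*(a - 1)*(a + 3)*(a + 4)*(a - 5)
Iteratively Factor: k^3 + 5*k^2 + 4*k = (k + 4)*(k^2 + k) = (k + 1)*(k + 4)*(k)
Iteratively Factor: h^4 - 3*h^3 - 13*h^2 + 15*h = (h + 3)*(h^3 - 6*h^2 + 5*h) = (h - 1)*(h + 3)*(h^2 - 5*h) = (h - 5)*(h - 1)*(h + 3)*(h)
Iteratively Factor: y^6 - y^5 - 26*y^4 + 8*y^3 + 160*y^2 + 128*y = (y - 4)*(y^5 + 3*y^4 - 14*y^3 - 48*y^2 - 32*y) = (y - 4)*(y + 1)*(y^4 + 2*y^3 - 16*y^2 - 32*y) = (y - 4)^2*(y + 1)*(y^3 + 6*y^2 + 8*y) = (y - 4)^2*(y + 1)*(y + 4)*(y^2 + 2*y) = (y - 4)^2*(y + 1)*(y + 2)*(y + 4)*(y)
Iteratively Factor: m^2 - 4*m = (m - 4)*(m)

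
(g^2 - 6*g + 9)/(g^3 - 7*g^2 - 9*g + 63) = (g - 3)/(g^2 - 4*g - 21)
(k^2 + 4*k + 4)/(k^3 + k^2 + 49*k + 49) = (k^2 + 4*k + 4)/(k^3 + k^2 + 49*k + 49)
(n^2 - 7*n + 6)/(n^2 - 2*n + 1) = (n - 6)/(n - 1)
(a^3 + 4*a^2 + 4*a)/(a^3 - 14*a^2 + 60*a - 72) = a*(a^2 + 4*a + 4)/(a^3 - 14*a^2 + 60*a - 72)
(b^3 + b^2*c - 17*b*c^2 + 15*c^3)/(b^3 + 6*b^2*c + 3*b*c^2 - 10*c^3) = (b - 3*c)/(b + 2*c)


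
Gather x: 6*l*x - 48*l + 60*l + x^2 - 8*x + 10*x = 12*l + x^2 + x*(6*l + 2)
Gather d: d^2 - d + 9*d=d^2 + 8*d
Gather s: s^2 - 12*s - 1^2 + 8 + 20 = s^2 - 12*s + 27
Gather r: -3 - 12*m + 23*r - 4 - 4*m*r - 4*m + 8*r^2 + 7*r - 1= -16*m + 8*r^2 + r*(30 - 4*m) - 8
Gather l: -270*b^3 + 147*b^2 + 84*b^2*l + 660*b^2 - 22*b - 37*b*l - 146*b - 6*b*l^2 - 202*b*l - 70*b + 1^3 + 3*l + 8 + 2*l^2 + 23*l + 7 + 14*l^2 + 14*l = -270*b^3 + 807*b^2 - 238*b + l^2*(16 - 6*b) + l*(84*b^2 - 239*b + 40) + 16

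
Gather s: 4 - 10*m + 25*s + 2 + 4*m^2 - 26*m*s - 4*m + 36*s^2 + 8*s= 4*m^2 - 14*m + 36*s^2 + s*(33 - 26*m) + 6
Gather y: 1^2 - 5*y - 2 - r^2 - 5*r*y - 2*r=-r^2 - 2*r + y*(-5*r - 5) - 1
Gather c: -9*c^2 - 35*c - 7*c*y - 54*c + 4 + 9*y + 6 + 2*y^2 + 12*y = -9*c^2 + c*(-7*y - 89) + 2*y^2 + 21*y + 10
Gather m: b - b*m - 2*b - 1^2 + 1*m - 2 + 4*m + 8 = -b + m*(5 - b) + 5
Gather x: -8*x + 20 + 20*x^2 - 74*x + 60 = 20*x^2 - 82*x + 80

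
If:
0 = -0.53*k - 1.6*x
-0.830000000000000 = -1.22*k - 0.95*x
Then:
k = 0.92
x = -0.30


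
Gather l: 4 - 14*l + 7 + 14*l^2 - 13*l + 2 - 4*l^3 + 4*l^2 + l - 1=-4*l^3 + 18*l^2 - 26*l + 12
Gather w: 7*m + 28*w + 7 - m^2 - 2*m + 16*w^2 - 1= -m^2 + 5*m + 16*w^2 + 28*w + 6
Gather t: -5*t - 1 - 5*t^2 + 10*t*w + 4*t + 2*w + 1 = -5*t^2 + t*(10*w - 1) + 2*w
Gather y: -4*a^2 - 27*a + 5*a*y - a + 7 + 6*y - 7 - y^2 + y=-4*a^2 - 28*a - y^2 + y*(5*a + 7)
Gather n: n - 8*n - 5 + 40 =35 - 7*n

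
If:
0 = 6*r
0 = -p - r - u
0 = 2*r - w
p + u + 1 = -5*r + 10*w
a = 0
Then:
No Solution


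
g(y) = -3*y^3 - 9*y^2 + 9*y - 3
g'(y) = -9*y^2 - 18*y + 9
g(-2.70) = -33.86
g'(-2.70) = -8.01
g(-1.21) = -21.75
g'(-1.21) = 17.60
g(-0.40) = -7.85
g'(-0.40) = 14.76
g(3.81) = -265.27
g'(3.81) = -190.22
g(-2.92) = -31.33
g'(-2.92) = -15.18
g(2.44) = -78.20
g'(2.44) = -88.50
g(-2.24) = -34.60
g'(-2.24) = 4.16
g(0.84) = -3.57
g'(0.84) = -12.47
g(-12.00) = 3777.00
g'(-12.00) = -1071.00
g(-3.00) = -30.00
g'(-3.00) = -18.00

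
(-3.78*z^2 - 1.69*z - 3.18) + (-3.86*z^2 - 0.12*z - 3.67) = -7.64*z^2 - 1.81*z - 6.85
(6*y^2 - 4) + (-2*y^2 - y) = 4*y^2 - y - 4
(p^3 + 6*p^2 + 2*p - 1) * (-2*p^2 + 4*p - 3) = -2*p^5 - 8*p^4 + 17*p^3 - 8*p^2 - 10*p + 3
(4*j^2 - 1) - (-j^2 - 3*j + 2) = 5*j^2 + 3*j - 3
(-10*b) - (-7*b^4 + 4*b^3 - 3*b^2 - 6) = 7*b^4 - 4*b^3 + 3*b^2 - 10*b + 6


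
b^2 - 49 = (b - 7)*(b + 7)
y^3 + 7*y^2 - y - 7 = (y - 1)*(y + 1)*(y + 7)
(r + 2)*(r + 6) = r^2 + 8*r + 12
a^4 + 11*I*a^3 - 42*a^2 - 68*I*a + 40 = (a + 2*I)^3*(a + 5*I)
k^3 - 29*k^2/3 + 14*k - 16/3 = (k - 8)*(k - 1)*(k - 2/3)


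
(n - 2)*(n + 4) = n^2 + 2*n - 8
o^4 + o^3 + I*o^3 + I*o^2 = o^2*(o + 1)*(o + I)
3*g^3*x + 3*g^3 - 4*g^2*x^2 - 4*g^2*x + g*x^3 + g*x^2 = (-3*g + x)*(-g + x)*(g*x + g)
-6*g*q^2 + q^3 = q^2*(-6*g + q)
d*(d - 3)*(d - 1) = d^3 - 4*d^2 + 3*d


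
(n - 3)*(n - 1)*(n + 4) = n^3 - 13*n + 12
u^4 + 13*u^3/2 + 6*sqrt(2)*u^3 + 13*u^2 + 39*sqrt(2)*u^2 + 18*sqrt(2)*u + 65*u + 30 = (u + 1/2)*(u + 6)*(u + sqrt(2))*(u + 5*sqrt(2))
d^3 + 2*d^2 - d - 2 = (d - 1)*(d + 1)*(d + 2)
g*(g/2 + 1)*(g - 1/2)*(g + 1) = g^4/2 + 5*g^3/4 + g^2/4 - g/2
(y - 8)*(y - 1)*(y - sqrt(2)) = y^3 - 9*y^2 - sqrt(2)*y^2 + 8*y + 9*sqrt(2)*y - 8*sqrt(2)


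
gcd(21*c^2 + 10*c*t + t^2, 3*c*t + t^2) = 3*c + t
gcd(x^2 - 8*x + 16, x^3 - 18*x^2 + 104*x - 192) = x - 4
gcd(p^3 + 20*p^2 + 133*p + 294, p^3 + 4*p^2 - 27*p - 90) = p + 6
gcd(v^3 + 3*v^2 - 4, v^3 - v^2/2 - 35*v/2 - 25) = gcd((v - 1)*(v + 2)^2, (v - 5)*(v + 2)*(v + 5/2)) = v + 2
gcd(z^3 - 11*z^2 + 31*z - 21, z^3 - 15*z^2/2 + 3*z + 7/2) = z^2 - 8*z + 7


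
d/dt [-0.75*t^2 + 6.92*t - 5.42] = 6.92 - 1.5*t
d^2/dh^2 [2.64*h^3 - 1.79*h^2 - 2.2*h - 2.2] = 15.84*h - 3.58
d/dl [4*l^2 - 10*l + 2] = 8*l - 10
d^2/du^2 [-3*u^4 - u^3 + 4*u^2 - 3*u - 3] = -36*u^2 - 6*u + 8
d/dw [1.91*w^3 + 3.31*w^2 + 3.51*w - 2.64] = 5.73*w^2 + 6.62*w + 3.51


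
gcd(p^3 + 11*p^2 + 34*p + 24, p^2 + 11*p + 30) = p + 6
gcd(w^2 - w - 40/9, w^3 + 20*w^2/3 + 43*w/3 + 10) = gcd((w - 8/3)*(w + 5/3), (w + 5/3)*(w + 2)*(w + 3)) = w + 5/3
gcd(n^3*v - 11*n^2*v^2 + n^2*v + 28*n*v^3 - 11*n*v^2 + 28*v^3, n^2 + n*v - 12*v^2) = 1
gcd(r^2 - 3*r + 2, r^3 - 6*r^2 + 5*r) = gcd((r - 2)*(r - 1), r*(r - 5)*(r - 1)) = r - 1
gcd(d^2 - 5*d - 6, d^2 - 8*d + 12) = d - 6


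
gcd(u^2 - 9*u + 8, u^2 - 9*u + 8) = u^2 - 9*u + 8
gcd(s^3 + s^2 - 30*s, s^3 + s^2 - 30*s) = s^3 + s^2 - 30*s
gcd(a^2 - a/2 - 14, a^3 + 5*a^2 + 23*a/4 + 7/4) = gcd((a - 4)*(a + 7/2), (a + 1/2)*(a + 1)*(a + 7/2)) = a + 7/2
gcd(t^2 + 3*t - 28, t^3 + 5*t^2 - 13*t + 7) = t + 7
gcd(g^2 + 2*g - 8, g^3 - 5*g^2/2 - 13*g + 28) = g - 2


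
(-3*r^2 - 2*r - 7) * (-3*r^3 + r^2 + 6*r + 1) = 9*r^5 + 3*r^4 + r^3 - 22*r^2 - 44*r - 7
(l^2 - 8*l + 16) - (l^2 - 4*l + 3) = 13 - 4*l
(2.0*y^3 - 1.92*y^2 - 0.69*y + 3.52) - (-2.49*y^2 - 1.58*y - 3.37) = 2.0*y^3 + 0.57*y^2 + 0.89*y + 6.89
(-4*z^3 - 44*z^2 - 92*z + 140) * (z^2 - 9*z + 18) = -4*z^5 - 8*z^4 + 232*z^3 + 176*z^2 - 2916*z + 2520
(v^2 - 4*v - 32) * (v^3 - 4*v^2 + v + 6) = v^5 - 8*v^4 - 15*v^3 + 130*v^2 - 56*v - 192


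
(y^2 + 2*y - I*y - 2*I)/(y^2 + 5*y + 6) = (y - I)/(y + 3)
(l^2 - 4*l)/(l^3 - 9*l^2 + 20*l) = 1/(l - 5)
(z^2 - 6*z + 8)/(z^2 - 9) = (z^2 - 6*z + 8)/(z^2 - 9)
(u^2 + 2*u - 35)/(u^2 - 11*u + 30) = (u + 7)/(u - 6)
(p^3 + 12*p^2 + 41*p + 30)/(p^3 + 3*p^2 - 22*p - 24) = (p + 5)/(p - 4)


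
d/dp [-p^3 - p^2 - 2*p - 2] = -3*p^2 - 2*p - 2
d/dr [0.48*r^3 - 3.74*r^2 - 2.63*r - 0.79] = 1.44*r^2 - 7.48*r - 2.63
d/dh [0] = 0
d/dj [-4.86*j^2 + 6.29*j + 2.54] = 6.29 - 9.72*j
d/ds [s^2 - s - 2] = 2*s - 1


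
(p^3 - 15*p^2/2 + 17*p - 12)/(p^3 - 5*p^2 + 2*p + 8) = (p - 3/2)/(p + 1)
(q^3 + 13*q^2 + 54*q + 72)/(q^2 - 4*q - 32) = (q^2 + 9*q + 18)/(q - 8)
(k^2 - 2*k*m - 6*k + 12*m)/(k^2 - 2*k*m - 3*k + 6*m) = (k - 6)/(k - 3)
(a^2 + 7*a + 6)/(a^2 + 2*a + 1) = (a + 6)/(a + 1)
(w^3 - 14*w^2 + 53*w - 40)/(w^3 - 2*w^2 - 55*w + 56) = (w - 5)/(w + 7)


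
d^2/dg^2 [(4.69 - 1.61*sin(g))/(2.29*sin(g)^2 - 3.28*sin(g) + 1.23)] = (8.443001*sin(g)^5 - 86.286284*sin(g)^4 + 61.58726*sin(g)^3 + 156.448754*sin(g)^2 - 200.641413*sin(g) + 61.502378)/(2.29*sin(g)^2 - 3.28*sin(g) + 1.23)^3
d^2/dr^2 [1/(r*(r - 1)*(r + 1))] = (12*r^4 - 6*r^2 + 2)/(r^9 - 3*r^7 + 3*r^5 - r^3)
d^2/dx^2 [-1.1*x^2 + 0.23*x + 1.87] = -2.20000000000000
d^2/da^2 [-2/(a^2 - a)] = 4*(a*(a - 1) - (2*a - 1)^2)/(a^3*(a - 1)^3)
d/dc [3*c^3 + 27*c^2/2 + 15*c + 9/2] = 9*c^2 + 27*c + 15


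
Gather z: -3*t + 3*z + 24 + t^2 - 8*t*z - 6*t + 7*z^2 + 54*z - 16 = t^2 - 9*t + 7*z^2 + z*(57 - 8*t) + 8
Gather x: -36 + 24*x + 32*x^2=32*x^2 + 24*x - 36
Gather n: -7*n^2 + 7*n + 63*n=-7*n^2 + 70*n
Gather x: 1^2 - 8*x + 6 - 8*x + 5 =12 - 16*x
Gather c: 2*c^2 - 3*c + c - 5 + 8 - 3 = 2*c^2 - 2*c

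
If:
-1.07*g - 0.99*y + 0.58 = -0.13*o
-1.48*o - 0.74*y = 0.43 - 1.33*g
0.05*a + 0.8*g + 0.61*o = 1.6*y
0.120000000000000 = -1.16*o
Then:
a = 2.94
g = 0.33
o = -0.10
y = 0.22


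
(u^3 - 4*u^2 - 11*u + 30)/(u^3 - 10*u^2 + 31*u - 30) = (u + 3)/(u - 3)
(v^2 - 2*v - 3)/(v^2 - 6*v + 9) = (v + 1)/(v - 3)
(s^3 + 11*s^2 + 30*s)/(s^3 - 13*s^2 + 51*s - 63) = s*(s^2 + 11*s + 30)/(s^3 - 13*s^2 + 51*s - 63)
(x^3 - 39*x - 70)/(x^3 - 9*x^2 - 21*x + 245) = (x + 2)/(x - 7)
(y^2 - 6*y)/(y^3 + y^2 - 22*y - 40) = y*(y - 6)/(y^3 + y^2 - 22*y - 40)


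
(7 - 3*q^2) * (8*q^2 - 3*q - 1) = -24*q^4 + 9*q^3 + 59*q^2 - 21*q - 7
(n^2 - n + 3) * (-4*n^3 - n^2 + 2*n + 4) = -4*n^5 + 3*n^4 - 9*n^3 - n^2 + 2*n + 12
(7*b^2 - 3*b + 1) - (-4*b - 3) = 7*b^2 + b + 4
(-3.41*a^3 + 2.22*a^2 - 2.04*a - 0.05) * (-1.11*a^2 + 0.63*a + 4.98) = 3.7851*a^5 - 4.6125*a^4 - 13.3188*a^3 + 9.8259*a^2 - 10.1907*a - 0.249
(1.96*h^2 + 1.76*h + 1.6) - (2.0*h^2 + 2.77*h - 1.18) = -0.04*h^2 - 1.01*h + 2.78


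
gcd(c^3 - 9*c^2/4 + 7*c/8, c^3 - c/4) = c^2 - c/2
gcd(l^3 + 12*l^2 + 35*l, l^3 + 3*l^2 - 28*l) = l^2 + 7*l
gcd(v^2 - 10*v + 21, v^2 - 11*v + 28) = v - 7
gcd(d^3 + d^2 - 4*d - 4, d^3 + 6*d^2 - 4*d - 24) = d^2 - 4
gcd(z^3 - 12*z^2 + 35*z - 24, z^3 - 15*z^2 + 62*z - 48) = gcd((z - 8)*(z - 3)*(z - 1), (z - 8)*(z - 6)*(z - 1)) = z^2 - 9*z + 8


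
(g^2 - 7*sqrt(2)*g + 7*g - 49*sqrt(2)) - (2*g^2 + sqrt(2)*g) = -g^2 - 8*sqrt(2)*g + 7*g - 49*sqrt(2)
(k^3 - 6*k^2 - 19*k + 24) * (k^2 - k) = k^5 - 7*k^4 - 13*k^3 + 43*k^2 - 24*k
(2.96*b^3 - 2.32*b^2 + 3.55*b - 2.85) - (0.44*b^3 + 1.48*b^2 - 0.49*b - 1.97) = 2.52*b^3 - 3.8*b^2 + 4.04*b - 0.88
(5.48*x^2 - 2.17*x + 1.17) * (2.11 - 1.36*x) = -7.4528*x^3 + 14.514*x^2 - 6.1699*x + 2.4687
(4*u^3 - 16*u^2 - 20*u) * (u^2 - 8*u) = 4*u^5 - 48*u^4 + 108*u^3 + 160*u^2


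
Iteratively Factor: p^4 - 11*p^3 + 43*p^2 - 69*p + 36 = (p - 4)*(p^3 - 7*p^2 + 15*p - 9) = (p - 4)*(p - 3)*(p^2 - 4*p + 3) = (p - 4)*(p - 3)*(p - 1)*(p - 3)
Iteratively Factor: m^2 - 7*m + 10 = (m - 5)*(m - 2)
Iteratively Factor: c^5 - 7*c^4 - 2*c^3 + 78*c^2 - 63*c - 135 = (c + 1)*(c^4 - 8*c^3 + 6*c^2 + 72*c - 135) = (c + 1)*(c + 3)*(c^3 - 11*c^2 + 39*c - 45) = (c - 5)*(c + 1)*(c + 3)*(c^2 - 6*c + 9) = (c - 5)*(c - 3)*(c + 1)*(c + 3)*(c - 3)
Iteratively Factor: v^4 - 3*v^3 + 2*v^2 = (v)*(v^3 - 3*v^2 + 2*v) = v^2*(v^2 - 3*v + 2) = v^2*(v - 2)*(v - 1)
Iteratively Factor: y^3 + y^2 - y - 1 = (y + 1)*(y^2 - 1) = (y - 1)*(y + 1)*(y + 1)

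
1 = 1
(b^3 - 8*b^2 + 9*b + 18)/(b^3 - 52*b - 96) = (-b^3 + 8*b^2 - 9*b - 18)/(-b^3 + 52*b + 96)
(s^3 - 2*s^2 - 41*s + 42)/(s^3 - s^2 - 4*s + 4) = (s^2 - s - 42)/(s^2 - 4)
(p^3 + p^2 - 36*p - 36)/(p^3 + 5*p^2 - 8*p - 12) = (p - 6)/(p - 2)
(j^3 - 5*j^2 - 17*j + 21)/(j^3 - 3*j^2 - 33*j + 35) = (j + 3)/(j + 5)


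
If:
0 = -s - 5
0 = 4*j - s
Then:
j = -5/4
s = -5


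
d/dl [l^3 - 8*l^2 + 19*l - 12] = 3*l^2 - 16*l + 19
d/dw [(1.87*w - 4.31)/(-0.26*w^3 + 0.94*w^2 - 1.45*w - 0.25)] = (0.9724*w^3 - 5.1196*w^2 + 8.1028*w - 6.717)/(0.0676*w^6 - 0.4888*w^5 + 1.6376*w^4 - 2.596*w^3 + 1.6325*w^2 + 0.725*w + 0.0625)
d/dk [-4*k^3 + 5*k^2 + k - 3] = -12*k^2 + 10*k + 1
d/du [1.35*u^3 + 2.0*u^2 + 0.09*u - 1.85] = 4.05*u^2 + 4.0*u + 0.09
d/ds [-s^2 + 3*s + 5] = 3 - 2*s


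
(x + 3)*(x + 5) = x^2 + 8*x + 15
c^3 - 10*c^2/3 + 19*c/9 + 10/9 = (c - 2)*(c - 5/3)*(c + 1/3)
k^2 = k^2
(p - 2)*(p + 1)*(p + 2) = p^3 + p^2 - 4*p - 4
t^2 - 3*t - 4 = (t - 4)*(t + 1)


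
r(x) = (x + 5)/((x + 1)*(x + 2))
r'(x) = 1/((x + 1)*(x + 2)) - (x + 5)/((x + 1)*(x + 2)^2) - (x + 5)/((x + 1)^2*(x + 2)) = (-x^2 - 10*x - 13)/(x^4 + 6*x^3 + 13*x^2 + 12*x + 4)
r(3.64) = 0.33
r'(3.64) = -0.09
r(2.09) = 0.56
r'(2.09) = -0.24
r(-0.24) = 3.56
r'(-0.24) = -5.96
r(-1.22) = -22.03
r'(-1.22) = -77.71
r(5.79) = 0.20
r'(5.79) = -0.04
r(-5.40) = -0.03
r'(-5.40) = 0.05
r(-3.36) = 0.51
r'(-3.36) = 0.90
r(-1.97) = -104.12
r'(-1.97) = 3329.08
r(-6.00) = -0.05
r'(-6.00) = 0.03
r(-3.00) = 1.00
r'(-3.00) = 2.00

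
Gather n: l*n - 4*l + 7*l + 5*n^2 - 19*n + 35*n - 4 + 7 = 3*l + 5*n^2 + n*(l + 16) + 3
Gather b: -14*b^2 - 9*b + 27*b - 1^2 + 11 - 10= -14*b^2 + 18*b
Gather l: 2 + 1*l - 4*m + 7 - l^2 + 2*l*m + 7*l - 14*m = -l^2 + l*(2*m + 8) - 18*m + 9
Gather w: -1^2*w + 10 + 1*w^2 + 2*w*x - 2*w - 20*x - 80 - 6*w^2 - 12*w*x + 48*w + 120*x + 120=-5*w^2 + w*(45 - 10*x) + 100*x + 50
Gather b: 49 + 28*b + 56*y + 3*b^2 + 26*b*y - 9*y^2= 3*b^2 + b*(26*y + 28) - 9*y^2 + 56*y + 49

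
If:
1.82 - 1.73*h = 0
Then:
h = 1.05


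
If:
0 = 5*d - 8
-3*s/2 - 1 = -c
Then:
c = 3*s/2 + 1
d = 8/5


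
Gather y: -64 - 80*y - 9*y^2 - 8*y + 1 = -9*y^2 - 88*y - 63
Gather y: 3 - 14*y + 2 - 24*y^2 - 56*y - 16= -24*y^2 - 70*y - 11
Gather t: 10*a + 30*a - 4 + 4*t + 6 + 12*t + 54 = 40*a + 16*t + 56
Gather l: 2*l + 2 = 2*l + 2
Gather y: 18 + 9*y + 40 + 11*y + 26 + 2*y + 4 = 22*y + 88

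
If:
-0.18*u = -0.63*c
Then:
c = 0.285714285714286*u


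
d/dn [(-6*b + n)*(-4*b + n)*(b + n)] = 14*b^2 - 18*b*n + 3*n^2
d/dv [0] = 0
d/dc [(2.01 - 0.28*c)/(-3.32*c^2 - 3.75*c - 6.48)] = (-0.9296*c^2 + 13.3464*c + 9.3519)/(11.0224*c^4 + 24.9*c^3 + 57.0897*c^2 + 48.6*c + 41.9904)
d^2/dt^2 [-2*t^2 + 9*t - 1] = -4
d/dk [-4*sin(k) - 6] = -4*cos(k)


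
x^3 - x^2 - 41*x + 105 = (x - 5)*(x - 3)*(x + 7)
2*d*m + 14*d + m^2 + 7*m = (2*d + m)*(m + 7)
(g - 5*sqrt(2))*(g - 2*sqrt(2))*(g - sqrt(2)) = g^3 - 8*sqrt(2)*g^2 + 34*g - 20*sqrt(2)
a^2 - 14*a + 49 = (a - 7)^2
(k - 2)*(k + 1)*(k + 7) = k^3 + 6*k^2 - 9*k - 14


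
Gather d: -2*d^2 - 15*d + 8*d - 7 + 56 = -2*d^2 - 7*d + 49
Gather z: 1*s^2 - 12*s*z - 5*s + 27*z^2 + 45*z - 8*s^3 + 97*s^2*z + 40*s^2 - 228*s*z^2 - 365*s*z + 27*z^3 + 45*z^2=-8*s^3 + 41*s^2 - 5*s + 27*z^3 + z^2*(72 - 228*s) + z*(97*s^2 - 377*s + 45)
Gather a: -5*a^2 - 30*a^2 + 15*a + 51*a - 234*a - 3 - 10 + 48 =-35*a^2 - 168*a + 35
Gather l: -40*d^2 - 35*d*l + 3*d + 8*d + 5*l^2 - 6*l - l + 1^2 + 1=-40*d^2 + 11*d + 5*l^2 + l*(-35*d - 7) + 2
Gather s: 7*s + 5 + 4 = 7*s + 9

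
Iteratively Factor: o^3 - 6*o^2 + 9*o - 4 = (o - 4)*(o^2 - 2*o + 1) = (o - 4)*(o - 1)*(o - 1)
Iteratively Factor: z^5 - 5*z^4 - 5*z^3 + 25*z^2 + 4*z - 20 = (z - 5)*(z^4 - 5*z^2 + 4) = (z - 5)*(z + 2)*(z^3 - 2*z^2 - z + 2) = (z - 5)*(z - 1)*(z + 2)*(z^2 - z - 2) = (z - 5)*(z - 1)*(z + 1)*(z + 2)*(z - 2)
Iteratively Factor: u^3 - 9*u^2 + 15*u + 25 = (u - 5)*(u^2 - 4*u - 5) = (u - 5)*(u + 1)*(u - 5)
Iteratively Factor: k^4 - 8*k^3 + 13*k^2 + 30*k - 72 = (k - 4)*(k^3 - 4*k^2 - 3*k + 18) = (k - 4)*(k - 3)*(k^2 - k - 6) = (k - 4)*(k - 3)^2*(k + 2)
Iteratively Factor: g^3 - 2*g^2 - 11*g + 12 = (g - 4)*(g^2 + 2*g - 3) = (g - 4)*(g + 3)*(g - 1)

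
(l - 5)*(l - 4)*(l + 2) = l^3 - 7*l^2 + 2*l + 40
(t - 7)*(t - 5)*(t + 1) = t^3 - 11*t^2 + 23*t + 35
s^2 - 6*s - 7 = (s - 7)*(s + 1)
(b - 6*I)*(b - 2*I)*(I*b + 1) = I*b^3 + 9*b^2 - 20*I*b - 12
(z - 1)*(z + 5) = z^2 + 4*z - 5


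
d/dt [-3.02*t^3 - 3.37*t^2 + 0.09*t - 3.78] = -9.06*t^2 - 6.74*t + 0.09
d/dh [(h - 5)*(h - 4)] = 2*h - 9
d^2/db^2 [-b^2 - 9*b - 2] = -2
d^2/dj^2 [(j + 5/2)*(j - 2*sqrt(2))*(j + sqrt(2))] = 6*j - 2*sqrt(2) + 5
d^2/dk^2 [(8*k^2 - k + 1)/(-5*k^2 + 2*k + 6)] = 2*(-55*k^3 - 795*k^2 + 120*k - 334)/(125*k^6 - 150*k^5 - 390*k^4 + 352*k^3 + 468*k^2 - 216*k - 216)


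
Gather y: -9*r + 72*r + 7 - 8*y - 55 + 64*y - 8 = 63*r + 56*y - 56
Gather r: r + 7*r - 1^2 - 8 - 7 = 8*r - 16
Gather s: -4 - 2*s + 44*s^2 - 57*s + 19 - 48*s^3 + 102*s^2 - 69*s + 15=-48*s^3 + 146*s^2 - 128*s + 30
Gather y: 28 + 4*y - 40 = 4*y - 12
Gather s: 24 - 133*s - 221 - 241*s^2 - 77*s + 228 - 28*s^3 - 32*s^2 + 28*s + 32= -28*s^3 - 273*s^2 - 182*s + 63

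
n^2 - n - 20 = (n - 5)*(n + 4)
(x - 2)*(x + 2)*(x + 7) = x^3 + 7*x^2 - 4*x - 28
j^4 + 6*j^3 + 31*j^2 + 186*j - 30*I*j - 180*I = (j + 6)*(j - 5*I)*(j - I)*(j + 6*I)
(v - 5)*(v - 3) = v^2 - 8*v + 15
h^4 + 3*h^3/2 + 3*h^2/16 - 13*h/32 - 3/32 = (h - 1/2)*(h + 1/4)*(h + 3/4)*(h + 1)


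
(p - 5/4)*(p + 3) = p^2 + 7*p/4 - 15/4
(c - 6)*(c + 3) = c^2 - 3*c - 18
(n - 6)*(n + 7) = n^2 + n - 42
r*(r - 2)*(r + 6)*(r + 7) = r^4 + 11*r^3 + 16*r^2 - 84*r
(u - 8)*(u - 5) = u^2 - 13*u + 40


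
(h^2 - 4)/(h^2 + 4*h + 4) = (h - 2)/(h + 2)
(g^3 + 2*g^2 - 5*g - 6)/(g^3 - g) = (g^2 + g - 6)/(g*(g - 1))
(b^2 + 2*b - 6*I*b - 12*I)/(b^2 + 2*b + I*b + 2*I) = (b - 6*I)/(b + I)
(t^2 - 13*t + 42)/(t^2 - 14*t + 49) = (t - 6)/(t - 7)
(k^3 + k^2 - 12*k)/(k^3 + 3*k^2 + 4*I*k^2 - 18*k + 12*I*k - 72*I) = k*(k + 4)/(k^2 + 2*k*(3 + 2*I) + 24*I)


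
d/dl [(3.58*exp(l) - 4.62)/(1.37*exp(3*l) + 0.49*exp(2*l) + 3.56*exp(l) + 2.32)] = (-9.8092*exp(3*l) + 17.234*exp(2*l) + 4.5276*exp(l) + 24.7528)*exp(l)/(1.8769*exp(6*l) + 1.3426*exp(5*l) + 9.9945*exp(4*l) + 9.8456*exp(3*l) + 14.9472*exp(2*l) + 16.5184*exp(l) + 5.3824)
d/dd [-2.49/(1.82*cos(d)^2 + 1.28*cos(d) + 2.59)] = -(9.0636*cos(d) + 3.1872)*sin(d)/(1.82*cos(d)^2 + 1.28*cos(d) + 2.59)^2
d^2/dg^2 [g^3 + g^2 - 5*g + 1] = 6*g + 2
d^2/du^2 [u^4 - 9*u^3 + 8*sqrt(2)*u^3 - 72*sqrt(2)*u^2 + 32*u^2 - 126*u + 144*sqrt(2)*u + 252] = 12*u^2 - 54*u + 48*sqrt(2)*u - 144*sqrt(2) + 64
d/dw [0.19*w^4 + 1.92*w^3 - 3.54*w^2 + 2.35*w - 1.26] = 0.76*w^3 + 5.76*w^2 - 7.08*w + 2.35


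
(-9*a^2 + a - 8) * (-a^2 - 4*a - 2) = 9*a^4 + 35*a^3 + 22*a^2 + 30*a + 16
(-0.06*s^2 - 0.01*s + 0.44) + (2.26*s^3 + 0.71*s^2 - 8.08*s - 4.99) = 2.26*s^3 + 0.65*s^2 - 8.09*s - 4.55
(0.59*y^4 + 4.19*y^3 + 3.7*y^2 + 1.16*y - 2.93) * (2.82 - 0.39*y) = -0.2301*y^5 + 0.0296999999999996*y^4 + 10.3728*y^3 + 9.9816*y^2 + 4.4139*y - 8.2626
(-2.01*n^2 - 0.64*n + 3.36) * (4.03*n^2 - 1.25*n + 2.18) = -8.1003*n^4 - 0.0667000000000004*n^3 + 9.959*n^2 - 5.5952*n + 7.3248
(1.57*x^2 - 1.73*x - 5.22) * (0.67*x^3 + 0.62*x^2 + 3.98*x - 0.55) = 1.0519*x^5 - 0.1857*x^4 + 1.6786*x^3 - 10.9853*x^2 - 19.8241*x + 2.871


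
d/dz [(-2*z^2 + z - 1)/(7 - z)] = 2*(z^2 - 14*z + 3)/(z^2 - 14*z + 49)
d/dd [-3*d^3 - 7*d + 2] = -9*d^2 - 7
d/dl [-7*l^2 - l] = -14*l - 1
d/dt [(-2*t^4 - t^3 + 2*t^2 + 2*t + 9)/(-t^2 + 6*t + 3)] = (4*t^5 - 35*t^4 - 36*t^3 + 5*t^2 + 30*t - 48)/(t^4 - 12*t^3 + 30*t^2 + 36*t + 9)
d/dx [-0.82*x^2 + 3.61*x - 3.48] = 3.61 - 1.64*x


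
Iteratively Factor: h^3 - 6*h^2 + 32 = (h - 4)*(h^2 - 2*h - 8) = (h - 4)^2*(h + 2)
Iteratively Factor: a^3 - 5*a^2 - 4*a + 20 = (a - 2)*(a^2 - 3*a - 10) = (a - 2)*(a + 2)*(a - 5)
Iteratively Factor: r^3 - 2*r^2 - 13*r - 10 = (r + 2)*(r^2 - 4*r - 5) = (r + 1)*(r + 2)*(r - 5)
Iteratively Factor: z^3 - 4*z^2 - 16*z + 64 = (z - 4)*(z^2 - 16) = (z - 4)*(z + 4)*(z - 4)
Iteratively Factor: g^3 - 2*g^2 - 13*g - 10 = (g - 5)*(g^2 + 3*g + 2) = (g - 5)*(g + 2)*(g + 1)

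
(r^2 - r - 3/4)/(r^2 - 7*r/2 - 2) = (r - 3/2)/(r - 4)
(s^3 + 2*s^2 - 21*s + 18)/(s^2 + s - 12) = (s^2 + 5*s - 6)/(s + 4)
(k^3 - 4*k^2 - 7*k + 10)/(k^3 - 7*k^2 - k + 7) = (k^2 - 3*k - 10)/(k^2 - 6*k - 7)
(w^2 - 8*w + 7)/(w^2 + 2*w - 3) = (w - 7)/(w + 3)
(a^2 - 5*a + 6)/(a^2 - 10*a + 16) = (a - 3)/(a - 8)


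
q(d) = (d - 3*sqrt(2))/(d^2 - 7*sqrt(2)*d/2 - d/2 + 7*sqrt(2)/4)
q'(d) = (d - 3*sqrt(2))*(-2*d + 1/2 + 7*sqrt(2)/2)/(d^2 - 7*sqrt(2)*d/2 - d/2 + 7*sqrt(2)/4)^2 + 1/(d^2 - 7*sqrt(2)*d/2 - d/2 + 7*sqrt(2)/4)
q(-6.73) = -0.13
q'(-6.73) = -0.02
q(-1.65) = -0.42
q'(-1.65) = -0.19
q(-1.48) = -0.45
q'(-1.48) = -0.22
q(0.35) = -5.64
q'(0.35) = -37.39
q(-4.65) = -0.18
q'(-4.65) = -0.03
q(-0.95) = -0.61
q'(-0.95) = -0.40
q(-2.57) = -0.30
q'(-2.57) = -0.09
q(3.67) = 0.14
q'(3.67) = -0.18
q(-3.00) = -0.26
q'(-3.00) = -0.07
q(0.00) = -1.71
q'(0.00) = -3.37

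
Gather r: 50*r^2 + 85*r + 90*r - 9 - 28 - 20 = 50*r^2 + 175*r - 57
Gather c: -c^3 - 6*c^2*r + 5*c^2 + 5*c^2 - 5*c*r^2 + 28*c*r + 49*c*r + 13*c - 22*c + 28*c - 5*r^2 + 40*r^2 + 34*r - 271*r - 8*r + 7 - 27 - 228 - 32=-c^3 + c^2*(10 - 6*r) + c*(-5*r^2 + 77*r + 19) + 35*r^2 - 245*r - 280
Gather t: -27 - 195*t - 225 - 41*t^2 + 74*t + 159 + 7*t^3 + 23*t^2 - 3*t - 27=7*t^3 - 18*t^2 - 124*t - 120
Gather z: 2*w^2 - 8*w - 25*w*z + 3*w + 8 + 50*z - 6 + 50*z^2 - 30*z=2*w^2 - 5*w + 50*z^2 + z*(20 - 25*w) + 2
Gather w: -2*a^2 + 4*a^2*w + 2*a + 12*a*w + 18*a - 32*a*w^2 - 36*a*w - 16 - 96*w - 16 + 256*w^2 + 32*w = -2*a^2 + 20*a + w^2*(256 - 32*a) + w*(4*a^2 - 24*a - 64) - 32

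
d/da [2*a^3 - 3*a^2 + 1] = 6*a*(a - 1)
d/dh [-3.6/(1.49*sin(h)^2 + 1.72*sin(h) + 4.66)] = (10.728*sin(h) + 6.192)*cos(h)/(1.49*sin(h)^2 + 1.72*sin(h) + 4.66)^2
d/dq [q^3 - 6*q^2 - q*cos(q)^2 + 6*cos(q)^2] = 3*q^2 + q*sin(2*q) - 12*q - 6*sin(2*q) - cos(q)^2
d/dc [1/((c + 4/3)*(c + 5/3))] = 81*(-2*c - 3)/(81*c^4 + 486*c^3 + 1089*c^2 + 1080*c + 400)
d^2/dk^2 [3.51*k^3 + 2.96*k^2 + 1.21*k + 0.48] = 21.06*k + 5.92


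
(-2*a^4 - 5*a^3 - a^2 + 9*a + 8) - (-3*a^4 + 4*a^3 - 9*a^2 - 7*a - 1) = a^4 - 9*a^3 + 8*a^2 + 16*a + 9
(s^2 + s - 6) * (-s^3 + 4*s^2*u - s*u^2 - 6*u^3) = -s^5 + 4*s^4*u - s^4 - s^3*u^2 + 4*s^3*u + 6*s^3 - 6*s^2*u^3 - s^2*u^2 - 24*s^2*u - 6*s*u^3 + 6*s*u^2 + 36*u^3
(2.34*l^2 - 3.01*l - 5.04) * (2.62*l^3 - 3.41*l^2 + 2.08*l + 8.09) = 6.1308*l^5 - 15.8656*l^4 + 1.9265*l^3 + 29.8562*l^2 - 34.8341*l - 40.7736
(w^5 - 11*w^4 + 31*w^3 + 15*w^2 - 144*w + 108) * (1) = w^5 - 11*w^4 + 31*w^3 + 15*w^2 - 144*w + 108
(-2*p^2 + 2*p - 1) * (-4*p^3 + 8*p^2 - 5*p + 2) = 8*p^5 - 24*p^4 + 30*p^3 - 22*p^2 + 9*p - 2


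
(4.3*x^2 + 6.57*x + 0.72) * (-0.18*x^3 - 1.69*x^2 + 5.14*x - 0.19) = -0.774*x^5 - 8.4496*x^4 + 10.8691*x^3 + 31.736*x^2 + 2.4525*x - 0.1368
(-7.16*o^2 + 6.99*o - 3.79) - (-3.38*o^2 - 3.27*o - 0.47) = -3.78*o^2 + 10.26*o - 3.32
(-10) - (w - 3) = -w - 7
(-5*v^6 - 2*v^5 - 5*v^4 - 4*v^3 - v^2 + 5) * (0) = 0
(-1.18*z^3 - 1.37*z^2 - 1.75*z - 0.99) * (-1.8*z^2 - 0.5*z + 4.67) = 2.124*z^5 + 3.056*z^4 - 1.6756*z^3 - 3.7409*z^2 - 7.6775*z - 4.6233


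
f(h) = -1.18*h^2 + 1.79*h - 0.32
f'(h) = 1.79 - 2.36*h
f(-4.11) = -27.61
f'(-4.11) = 11.49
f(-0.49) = -1.48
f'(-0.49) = 2.95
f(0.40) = 0.21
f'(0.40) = 0.85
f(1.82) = -0.97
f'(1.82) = -2.51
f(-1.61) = -6.26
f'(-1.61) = 5.59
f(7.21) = -48.76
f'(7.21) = -15.23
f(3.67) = -9.64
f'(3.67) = -6.87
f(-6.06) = -54.50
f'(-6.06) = 16.09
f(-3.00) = -16.31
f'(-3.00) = 8.87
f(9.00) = -79.79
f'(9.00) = -19.45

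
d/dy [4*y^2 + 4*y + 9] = 8*y + 4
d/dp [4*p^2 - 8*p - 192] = 8*p - 8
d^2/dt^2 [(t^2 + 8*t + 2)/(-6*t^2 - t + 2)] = 4*(-141*t^3 - 126*t^2 - 162*t - 23)/(216*t^6 + 108*t^5 - 198*t^4 - 71*t^3 + 66*t^2 + 12*t - 8)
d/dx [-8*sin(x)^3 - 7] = -24*sin(x)^2*cos(x)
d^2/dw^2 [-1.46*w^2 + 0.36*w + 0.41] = -2.92000000000000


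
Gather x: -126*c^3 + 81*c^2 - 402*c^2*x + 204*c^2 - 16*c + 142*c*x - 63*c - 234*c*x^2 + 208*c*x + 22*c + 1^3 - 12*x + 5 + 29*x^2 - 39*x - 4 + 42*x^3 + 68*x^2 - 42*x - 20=-126*c^3 + 285*c^2 - 57*c + 42*x^3 + x^2*(97 - 234*c) + x*(-402*c^2 + 350*c - 93) - 18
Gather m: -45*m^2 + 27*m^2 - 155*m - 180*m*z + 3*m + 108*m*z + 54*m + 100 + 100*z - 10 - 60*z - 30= -18*m^2 + m*(-72*z - 98) + 40*z + 60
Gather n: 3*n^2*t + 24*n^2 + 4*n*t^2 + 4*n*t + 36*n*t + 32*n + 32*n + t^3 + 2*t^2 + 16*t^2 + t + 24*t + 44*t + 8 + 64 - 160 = n^2*(3*t + 24) + n*(4*t^2 + 40*t + 64) + t^3 + 18*t^2 + 69*t - 88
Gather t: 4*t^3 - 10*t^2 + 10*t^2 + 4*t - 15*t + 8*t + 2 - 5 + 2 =4*t^3 - 3*t - 1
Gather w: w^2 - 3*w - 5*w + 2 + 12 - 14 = w^2 - 8*w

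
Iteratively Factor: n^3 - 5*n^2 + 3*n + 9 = (n - 3)*(n^2 - 2*n - 3) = (n - 3)^2*(n + 1)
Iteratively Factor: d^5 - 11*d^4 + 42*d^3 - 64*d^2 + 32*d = (d - 2)*(d^4 - 9*d^3 + 24*d^2 - 16*d) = (d - 2)*(d - 1)*(d^3 - 8*d^2 + 16*d) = (d - 4)*(d - 2)*(d - 1)*(d^2 - 4*d) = d*(d - 4)*(d - 2)*(d - 1)*(d - 4)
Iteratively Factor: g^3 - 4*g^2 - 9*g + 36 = (g - 4)*(g^2 - 9) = (g - 4)*(g - 3)*(g + 3)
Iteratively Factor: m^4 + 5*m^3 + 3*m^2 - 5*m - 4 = (m + 1)*(m^3 + 4*m^2 - m - 4) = (m - 1)*(m + 1)*(m^2 + 5*m + 4) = (m - 1)*(m + 1)*(m + 4)*(m + 1)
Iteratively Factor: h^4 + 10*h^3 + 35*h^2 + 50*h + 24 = (h + 4)*(h^3 + 6*h^2 + 11*h + 6) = (h + 1)*(h + 4)*(h^2 + 5*h + 6) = (h + 1)*(h + 2)*(h + 4)*(h + 3)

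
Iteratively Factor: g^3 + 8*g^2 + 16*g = (g + 4)*(g^2 + 4*g) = g*(g + 4)*(g + 4)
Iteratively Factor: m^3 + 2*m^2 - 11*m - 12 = (m + 1)*(m^2 + m - 12) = (m + 1)*(m + 4)*(m - 3)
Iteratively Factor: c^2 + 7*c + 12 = (c + 3)*(c + 4)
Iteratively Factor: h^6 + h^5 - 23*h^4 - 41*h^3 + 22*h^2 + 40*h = (h - 1)*(h^5 + 2*h^4 - 21*h^3 - 62*h^2 - 40*h) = (h - 1)*(h + 1)*(h^4 + h^3 - 22*h^2 - 40*h) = (h - 5)*(h - 1)*(h + 1)*(h^3 + 6*h^2 + 8*h) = h*(h - 5)*(h - 1)*(h + 1)*(h^2 + 6*h + 8) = h*(h - 5)*(h - 1)*(h + 1)*(h + 2)*(h + 4)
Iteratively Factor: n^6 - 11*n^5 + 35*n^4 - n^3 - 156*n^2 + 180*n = (n - 3)*(n^5 - 8*n^4 + 11*n^3 + 32*n^2 - 60*n) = (n - 3)^2*(n^4 - 5*n^3 - 4*n^2 + 20*n) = (n - 5)*(n - 3)^2*(n^3 - 4*n) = n*(n - 5)*(n - 3)^2*(n^2 - 4) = n*(n - 5)*(n - 3)^2*(n + 2)*(n - 2)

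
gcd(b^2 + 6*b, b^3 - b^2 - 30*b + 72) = b + 6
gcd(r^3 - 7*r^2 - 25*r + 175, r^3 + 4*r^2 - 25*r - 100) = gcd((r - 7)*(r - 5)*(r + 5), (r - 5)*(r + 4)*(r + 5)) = r^2 - 25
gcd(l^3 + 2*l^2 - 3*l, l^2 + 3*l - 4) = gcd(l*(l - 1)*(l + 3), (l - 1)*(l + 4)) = l - 1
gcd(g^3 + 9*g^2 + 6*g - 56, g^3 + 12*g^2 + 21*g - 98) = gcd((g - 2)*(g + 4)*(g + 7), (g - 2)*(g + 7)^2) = g^2 + 5*g - 14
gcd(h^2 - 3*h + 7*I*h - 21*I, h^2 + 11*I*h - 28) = h + 7*I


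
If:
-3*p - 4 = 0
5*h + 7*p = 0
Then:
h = 28/15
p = -4/3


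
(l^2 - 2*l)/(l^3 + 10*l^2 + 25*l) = (l - 2)/(l^2 + 10*l + 25)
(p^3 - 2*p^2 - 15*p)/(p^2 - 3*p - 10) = p*(p + 3)/(p + 2)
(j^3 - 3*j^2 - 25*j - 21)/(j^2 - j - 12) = (j^2 - 6*j - 7)/(j - 4)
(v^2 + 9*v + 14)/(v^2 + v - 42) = (v + 2)/(v - 6)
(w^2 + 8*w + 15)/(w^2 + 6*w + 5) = (w + 3)/(w + 1)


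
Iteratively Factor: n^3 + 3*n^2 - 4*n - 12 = (n + 3)*(n^2 - 4) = (n - 2)*(n + 3)*(n + 2)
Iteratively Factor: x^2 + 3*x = (x + 3)*(x)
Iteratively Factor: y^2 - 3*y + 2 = (y - 1)*(y - 2)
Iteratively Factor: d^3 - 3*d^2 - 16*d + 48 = (d - 4)*(d^2 + d - 12) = (d - 4)*(d + 4)*(d - 3)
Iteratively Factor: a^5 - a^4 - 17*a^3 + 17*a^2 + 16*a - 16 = (a + 1)*(a^4 - 2*a^3 - 15*a^2 + 32*a - 16) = (a - 1)*(a + 1)*(a^3 - a^2 - 16*a + 16) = (a - 1)^2*(a + 1)*(a^2 - 16) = (a - 4)*(a - 1)^2*(a + 1)*(a + 4)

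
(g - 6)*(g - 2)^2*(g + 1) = g^4 - 9*g^3 + 18*g^2 + 4*g - 24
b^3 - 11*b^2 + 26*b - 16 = (b - 8)*(b - 2)*(b - 1)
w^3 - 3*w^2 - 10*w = w*(w - 5)*(w + 2)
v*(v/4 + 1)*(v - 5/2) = v^3/4 + 3*v^2/8 - 5*v/2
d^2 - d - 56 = (d - 8)*(d + 7)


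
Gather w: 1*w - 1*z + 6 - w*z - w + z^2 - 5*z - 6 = -w*z + z^2 - 6*z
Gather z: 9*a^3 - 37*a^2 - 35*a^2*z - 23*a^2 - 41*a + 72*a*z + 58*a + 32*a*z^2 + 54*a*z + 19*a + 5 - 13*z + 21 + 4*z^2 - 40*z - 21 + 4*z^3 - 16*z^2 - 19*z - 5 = 9*a^3 - 60*a^2 + 36*a + 4*z^3 + z^2*(32*a - 12) + z*(-35*a^2 + 126*a - 72)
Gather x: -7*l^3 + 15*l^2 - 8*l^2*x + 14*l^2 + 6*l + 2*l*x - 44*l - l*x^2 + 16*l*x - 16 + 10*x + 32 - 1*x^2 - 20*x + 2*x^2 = -7*l^3 + 29*l^2 - 38*l + x^2*(1 - l) + x*(-8*l^2 + 18*l - 10) + 16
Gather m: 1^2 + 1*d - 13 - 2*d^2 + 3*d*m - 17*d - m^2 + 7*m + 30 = -2*d^2 - 16*d - m^2 + m*(3*d + 7) + 18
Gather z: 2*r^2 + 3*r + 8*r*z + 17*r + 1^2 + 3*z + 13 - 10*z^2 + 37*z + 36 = 2*r^2 + 20*r - 10*z^2 + z*(8*r + 40) + 50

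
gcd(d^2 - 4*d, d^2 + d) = d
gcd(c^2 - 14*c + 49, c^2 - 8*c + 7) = c - 7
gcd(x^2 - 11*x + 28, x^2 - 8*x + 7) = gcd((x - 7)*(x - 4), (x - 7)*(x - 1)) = x - 7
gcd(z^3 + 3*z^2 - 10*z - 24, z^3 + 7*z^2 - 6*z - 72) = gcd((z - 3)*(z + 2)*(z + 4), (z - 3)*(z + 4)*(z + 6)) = z^2 + z - 12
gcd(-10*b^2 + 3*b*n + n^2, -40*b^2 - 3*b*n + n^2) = 5*b + n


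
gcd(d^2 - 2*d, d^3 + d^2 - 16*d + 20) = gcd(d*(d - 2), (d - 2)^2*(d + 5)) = d - 2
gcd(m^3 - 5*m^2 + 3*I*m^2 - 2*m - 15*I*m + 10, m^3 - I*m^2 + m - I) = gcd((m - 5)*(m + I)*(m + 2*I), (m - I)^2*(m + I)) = m + I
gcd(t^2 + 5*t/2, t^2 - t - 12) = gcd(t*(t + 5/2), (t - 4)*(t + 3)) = 1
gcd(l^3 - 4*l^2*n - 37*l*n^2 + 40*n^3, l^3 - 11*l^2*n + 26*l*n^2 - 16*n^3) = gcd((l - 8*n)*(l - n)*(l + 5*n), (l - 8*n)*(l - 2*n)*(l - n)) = l^2 - 9*l*n + 8*n^2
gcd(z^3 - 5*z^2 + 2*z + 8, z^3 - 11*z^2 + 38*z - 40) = z^2 - 6*z + 8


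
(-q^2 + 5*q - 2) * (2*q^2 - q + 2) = -2*q^4 + 11*q^3 - 11*q^2 + 12*q - 4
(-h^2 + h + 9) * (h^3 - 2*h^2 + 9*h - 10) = -h^5 + 3*h^4 - 2*h^3 + h^2 + 71*h - 90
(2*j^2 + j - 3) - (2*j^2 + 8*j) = -7*j - 3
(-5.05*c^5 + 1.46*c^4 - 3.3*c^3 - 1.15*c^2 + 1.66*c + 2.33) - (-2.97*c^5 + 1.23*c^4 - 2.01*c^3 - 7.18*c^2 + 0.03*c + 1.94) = -2.08*c^5 + 0.23*c^4 - 1.29*c^3 + 6.03*c^2 + 1.63*c + 0.39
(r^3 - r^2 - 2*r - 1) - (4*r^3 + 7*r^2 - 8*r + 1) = -3*r^3 - 8*r^2 + 6*r - 2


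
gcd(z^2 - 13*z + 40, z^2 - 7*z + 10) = z - 5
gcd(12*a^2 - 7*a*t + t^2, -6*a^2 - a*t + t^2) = -3*a + t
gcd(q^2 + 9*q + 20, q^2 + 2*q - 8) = q + 4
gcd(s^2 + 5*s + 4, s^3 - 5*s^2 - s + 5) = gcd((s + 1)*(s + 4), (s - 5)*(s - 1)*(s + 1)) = s + 1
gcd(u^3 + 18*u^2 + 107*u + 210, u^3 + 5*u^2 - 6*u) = u + 6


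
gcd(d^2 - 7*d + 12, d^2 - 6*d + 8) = d - 4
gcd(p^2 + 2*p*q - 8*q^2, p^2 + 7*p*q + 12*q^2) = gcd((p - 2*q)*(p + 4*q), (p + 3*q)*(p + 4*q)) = p + 4*q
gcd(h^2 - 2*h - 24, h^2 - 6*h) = h - 6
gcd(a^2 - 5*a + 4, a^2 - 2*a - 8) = a - 4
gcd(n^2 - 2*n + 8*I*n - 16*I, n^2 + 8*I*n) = n + 8*I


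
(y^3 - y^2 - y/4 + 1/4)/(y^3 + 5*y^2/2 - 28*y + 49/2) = (4*y^2 - 1)/(2*(2*y^2 + 7*y - 49))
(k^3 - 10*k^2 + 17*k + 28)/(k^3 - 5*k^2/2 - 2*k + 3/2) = 2*(k^2 - 11*k + 28)/(2*k^2 - 7*k + 3)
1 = 1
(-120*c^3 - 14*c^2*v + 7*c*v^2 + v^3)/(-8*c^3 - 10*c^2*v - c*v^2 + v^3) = (30*c^2 + 11*c*v + v^2)/(2*c^2 + 3*c*v + v^2)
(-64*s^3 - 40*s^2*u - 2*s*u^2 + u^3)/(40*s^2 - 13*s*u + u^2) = (-8*s^2 - 6*s*u - u^2)/(5*s - u)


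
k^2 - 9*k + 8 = (k - 8)*(k - 1)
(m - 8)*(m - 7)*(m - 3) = m^3 - 18*m^2 + 101*m - 168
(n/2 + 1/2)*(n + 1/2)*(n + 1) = n^3/2 + 5*n^2/4 + n + 1/4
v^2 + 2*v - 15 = (v - 3)*(v + 5)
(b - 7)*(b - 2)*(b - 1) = b^3 - 10*b^2 + 23*b - 14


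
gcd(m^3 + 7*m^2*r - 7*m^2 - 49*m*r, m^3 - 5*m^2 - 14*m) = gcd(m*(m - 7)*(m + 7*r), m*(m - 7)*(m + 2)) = m^2 - 7*m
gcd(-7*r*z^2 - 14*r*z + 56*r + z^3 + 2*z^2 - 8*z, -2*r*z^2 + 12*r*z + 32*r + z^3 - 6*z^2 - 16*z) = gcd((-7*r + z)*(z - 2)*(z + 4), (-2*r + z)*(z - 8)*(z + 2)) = 1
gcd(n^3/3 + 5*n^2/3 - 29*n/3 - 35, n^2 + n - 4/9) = 1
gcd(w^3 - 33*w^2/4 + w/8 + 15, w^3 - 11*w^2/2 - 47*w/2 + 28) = w - 8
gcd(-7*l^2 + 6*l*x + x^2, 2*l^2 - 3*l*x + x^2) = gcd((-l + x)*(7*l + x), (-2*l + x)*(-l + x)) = -l + x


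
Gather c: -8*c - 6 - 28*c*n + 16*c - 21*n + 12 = c*(8 - 28*n) - 21*n + 6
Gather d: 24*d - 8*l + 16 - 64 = 24*d - 8*l - 48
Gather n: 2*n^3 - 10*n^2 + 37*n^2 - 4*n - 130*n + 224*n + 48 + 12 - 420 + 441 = 2*n^3 + 27*n^2 + 90*n + 81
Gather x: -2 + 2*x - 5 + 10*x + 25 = 12*x + 18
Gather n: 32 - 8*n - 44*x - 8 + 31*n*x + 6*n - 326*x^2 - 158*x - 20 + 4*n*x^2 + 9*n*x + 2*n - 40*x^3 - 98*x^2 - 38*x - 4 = n*(4*x^2 + 40*x) - 40*x^3 - 424*x^2 - 240*x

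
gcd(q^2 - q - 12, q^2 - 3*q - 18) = q + 3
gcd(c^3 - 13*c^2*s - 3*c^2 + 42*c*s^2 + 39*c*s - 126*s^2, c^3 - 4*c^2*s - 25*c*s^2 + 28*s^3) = -c + 7*s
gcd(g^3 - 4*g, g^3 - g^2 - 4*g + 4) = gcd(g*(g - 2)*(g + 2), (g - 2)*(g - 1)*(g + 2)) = g^2 - 4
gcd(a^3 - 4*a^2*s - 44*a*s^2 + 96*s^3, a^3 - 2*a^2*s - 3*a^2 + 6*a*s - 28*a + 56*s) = -a + 2*s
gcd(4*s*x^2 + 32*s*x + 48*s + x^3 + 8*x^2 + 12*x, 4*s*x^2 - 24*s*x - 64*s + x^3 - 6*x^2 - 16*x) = 4*s*x + 8*s + x^2 + 2*x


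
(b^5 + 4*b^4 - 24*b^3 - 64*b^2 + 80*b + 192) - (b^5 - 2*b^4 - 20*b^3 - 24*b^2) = 6*b^4 - 4*b^3 - 40*b^2 + 80*b + 192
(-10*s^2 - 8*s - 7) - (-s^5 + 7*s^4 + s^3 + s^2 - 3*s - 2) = s^5 - 7*s^4 - s^3 - 11*s^2 - 5*s - 5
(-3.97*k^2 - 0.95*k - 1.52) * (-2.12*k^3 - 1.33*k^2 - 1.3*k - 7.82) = 8.4164*k^5 + 7.2941*k^4 + 9.6469*k^3 + 34.302*k^2 + 9.405*k + 11.8864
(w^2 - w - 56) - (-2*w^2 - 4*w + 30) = 3*w^2 + 3*w - 86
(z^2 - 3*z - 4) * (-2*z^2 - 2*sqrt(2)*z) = -2*z^4 - 2*sqrt(2)*z^3 + 6*z^3 + 8*z^2 + 6*sqrt(2)*z^2 + 8*sqrt(2)*z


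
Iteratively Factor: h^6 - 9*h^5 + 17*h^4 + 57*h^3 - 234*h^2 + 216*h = (h - 3)*(h^5 - 6*h^4 - h^3 + 54*h^2 - 72*h) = (h - 3)*(h + 3)*(h^4 - 9*h^3 + 26*h^2 - 24*h) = h*(h - 3)*(h + 3)*(h^3 - 9*h^2 + 26*h - 24) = h*(h - 3)*(h - 2)*(h + 3)*(h^2 - 7*h + 12) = h*(h - 4)*(h - 3)*(h - 2)*(h + 3)*(h - 3)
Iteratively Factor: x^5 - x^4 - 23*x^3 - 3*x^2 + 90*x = (x - 5)*(x^4 + 4*x^3 - 3*x^2 - 18*x) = (x - 5)*(x + 3)*(x^3 + x^2 - 6*x) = (x - 5)*(x + 3)^2*(x^2 - 2*x) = x*(x - 5)*(x + 3)^2*(x - 2)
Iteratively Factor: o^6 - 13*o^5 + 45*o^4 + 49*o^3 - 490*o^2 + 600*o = (o - 2)*(o^5 - 11*o^4 + 23*o^3 + 95*o^2 - 300*o) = (o - 5)*(o - 2)*(o^4 - 6*o^3 - 7*o^2 + 60*o) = (o - 5)*(o - 2)*(o + 3)*(o^3 - 9*o^2 + 20*o) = (o - 5)^2*(o - 2)*(o + 3)*(o^2 - 4*o) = o*(o - 5)^2*(o - 2)*(o + 3)*(o - 4)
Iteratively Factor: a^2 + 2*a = (a)*(a + 2)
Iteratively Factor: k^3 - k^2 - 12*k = (k + 3)*(k^2 - 4*k) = k*(k + 3)*(k - 4)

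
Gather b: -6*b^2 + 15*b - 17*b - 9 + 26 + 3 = -6*b^2 - 2*b + 20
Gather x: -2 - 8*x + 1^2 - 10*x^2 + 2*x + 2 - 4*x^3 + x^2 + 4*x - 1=-4*x^3 - 9*x^2 - 2*x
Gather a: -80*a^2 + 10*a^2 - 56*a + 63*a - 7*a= -70*a^2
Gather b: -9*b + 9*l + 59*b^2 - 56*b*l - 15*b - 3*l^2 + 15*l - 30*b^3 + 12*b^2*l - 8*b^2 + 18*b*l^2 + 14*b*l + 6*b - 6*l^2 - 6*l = -30*b^3 + b^2*(12*l + 51) + b*(18*l^2 - 42*l - 18) - 9*l^2 + 18*l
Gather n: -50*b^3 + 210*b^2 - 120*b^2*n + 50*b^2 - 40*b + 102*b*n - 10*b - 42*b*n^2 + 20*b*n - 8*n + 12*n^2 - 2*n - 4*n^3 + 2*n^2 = -50*b^3 + 260*b^2 - 50*b - 4*n^3 + n^2*(14 - 42*b) + n*(-120*b^2 + 122*b - 10)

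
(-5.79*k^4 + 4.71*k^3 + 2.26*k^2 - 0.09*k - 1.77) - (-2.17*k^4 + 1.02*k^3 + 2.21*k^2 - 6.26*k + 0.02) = -3.62*k^4 + 3.69*k^3 + 0.0499999999999998*k^2 + 6.17*k - 1.79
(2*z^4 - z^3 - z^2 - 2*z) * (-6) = -12*z^4 + 6*z^3 + 6*z^2 + 12*z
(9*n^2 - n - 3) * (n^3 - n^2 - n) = 9*n^5 - 10*n^4 - 11*n^3 + 4*n^2 + 3*n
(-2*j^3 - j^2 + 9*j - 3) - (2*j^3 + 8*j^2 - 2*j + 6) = -4*j^3 - 9*j^2 + 11*j - 9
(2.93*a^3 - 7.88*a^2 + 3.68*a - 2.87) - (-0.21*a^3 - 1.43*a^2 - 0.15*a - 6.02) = 3.14*a^3 - 6.45*a^2 + 3.83*a + 3.15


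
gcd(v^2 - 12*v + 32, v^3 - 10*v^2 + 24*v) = v - 4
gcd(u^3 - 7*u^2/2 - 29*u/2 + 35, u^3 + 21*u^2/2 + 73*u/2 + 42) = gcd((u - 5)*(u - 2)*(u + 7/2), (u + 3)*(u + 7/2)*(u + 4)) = u + 7/2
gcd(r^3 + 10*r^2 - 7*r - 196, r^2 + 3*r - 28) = r^2 + 3*r - 28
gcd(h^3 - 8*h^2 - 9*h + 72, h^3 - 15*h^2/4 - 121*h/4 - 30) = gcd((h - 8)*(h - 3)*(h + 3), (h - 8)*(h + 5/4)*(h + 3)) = h^2 - 5*h - 24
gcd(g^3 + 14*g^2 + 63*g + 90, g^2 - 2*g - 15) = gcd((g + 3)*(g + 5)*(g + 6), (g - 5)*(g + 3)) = g + 3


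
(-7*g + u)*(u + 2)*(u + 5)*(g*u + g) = -7*g^2*u^3 - 56*g^2*u^2 - 119*g^2*u - 70*g^2 + g*u^4 + 8*g*u^3 + 17*g*u^2 + 10*g*u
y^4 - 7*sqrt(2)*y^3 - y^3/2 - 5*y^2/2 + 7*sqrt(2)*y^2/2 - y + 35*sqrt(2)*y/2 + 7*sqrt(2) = (y - 2)*(y + 1/2)*(y + 1)*(y - 7*sqrt(2))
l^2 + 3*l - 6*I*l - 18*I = (l + 3)*(l - 6*I)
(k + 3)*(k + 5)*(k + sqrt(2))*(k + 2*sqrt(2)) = k^4 + 3*sqrt(2)*k^3 + 8*k^3 + 19*k^2 + 24*sqrt(2)*k^2 + 32*k + 45*sqrt(2)*k + 60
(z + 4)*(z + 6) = z^2 + 10*z + 24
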